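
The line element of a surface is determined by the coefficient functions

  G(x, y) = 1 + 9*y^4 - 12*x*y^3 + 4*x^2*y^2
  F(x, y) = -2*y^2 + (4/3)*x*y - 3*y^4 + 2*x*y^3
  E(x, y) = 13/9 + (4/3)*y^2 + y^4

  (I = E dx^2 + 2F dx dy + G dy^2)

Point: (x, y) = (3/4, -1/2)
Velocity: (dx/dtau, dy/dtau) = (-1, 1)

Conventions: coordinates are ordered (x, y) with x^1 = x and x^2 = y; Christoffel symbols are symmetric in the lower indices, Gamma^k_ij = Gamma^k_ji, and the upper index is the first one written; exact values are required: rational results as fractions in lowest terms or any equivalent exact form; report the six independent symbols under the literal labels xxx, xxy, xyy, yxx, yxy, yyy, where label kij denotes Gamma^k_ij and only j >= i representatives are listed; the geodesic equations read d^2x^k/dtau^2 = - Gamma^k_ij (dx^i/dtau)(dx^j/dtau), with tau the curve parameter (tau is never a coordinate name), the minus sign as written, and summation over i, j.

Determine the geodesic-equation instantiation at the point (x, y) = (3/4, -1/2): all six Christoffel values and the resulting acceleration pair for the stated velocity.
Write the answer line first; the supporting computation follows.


Answer: Gamma_xxx = 0, Gamma_xxy = -132/589, Gamma_xyy = 594/589, Gamma_yxx = 0, Gamma_yxy = 216/589, Gamma_yyy = -972/589; accelerations (d^2x/dtau^2, d^2y/dtau^2) = (-858/589, 1404/589)

E = 265/144, F = -11/8, G = 13/4 at the point
E_x = 0, E_y = -11/6, F_x = -11/12, F_y = 45/8, G_x = 3, G_y = -27/2
EG - F^2 = 589/144;  g^inv = (144/589) * [[13/4, 11/8], [11/8, 265/144]]
first-kind symbols [ij,l] = (1/2)(d_i g_jl + d_j g_il - d_l g_ij): [xx,x] = E_x/2 = 0, [xx,y] = F_x - E_y/2 = 0, [xy,x] = E_y/2 = -11/12, [xy,y] = G_x/2 = 3/2, [yy,x] = F_y - G_x/2 = 33/8, [yy,y] = G_y/2 = -27/4
Gamma^x_ij = (G*[ij,x] - F*[ij,y])/(EG - F^2), Gamma^y_ij = (E*[ij,y] - F*[ij,x])/(EG - F^2)
Gamma_xxx = 0, Gamma_xxy = -132/589, Gamma_xyy = 594/589, Gamma_yxx = 0, Gamma_yxy = 216/589, Gamma_yyy = -972/589
d^2x/dtau^2 = -(Gamma_xxx*(-1)^2 + 2*Gamma_xxy*(-1)*(1) + Gamma_xyy*(1)^2) = -858/589
d^2y/dtau^2 = -(Gamma_yxx*(-1)^2 + 2*Gamma_yxy*(-1)*(1) + Gamma_yyy*(1)^2) = 1404/589


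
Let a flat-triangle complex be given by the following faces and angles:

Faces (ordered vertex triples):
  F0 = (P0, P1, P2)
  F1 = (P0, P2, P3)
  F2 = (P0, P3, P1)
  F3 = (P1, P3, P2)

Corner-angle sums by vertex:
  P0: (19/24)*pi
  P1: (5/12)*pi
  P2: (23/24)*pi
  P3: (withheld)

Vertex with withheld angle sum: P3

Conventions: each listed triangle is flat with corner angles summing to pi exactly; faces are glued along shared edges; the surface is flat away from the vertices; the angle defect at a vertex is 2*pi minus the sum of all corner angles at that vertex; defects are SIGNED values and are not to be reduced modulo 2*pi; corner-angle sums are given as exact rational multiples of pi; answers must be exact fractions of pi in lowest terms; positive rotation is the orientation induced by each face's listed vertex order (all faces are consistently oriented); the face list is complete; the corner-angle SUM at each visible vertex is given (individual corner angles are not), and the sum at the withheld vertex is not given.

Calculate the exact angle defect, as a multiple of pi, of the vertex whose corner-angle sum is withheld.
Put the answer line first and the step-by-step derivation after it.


Answer: defect(P3) = pi/6

V = 4, E = 6, F = 4; chi = V - E + F = 2
Gauss-Bonnet: total defect = 2*pi*chi = 4*pi; visible defects sum to (23/6)*pi


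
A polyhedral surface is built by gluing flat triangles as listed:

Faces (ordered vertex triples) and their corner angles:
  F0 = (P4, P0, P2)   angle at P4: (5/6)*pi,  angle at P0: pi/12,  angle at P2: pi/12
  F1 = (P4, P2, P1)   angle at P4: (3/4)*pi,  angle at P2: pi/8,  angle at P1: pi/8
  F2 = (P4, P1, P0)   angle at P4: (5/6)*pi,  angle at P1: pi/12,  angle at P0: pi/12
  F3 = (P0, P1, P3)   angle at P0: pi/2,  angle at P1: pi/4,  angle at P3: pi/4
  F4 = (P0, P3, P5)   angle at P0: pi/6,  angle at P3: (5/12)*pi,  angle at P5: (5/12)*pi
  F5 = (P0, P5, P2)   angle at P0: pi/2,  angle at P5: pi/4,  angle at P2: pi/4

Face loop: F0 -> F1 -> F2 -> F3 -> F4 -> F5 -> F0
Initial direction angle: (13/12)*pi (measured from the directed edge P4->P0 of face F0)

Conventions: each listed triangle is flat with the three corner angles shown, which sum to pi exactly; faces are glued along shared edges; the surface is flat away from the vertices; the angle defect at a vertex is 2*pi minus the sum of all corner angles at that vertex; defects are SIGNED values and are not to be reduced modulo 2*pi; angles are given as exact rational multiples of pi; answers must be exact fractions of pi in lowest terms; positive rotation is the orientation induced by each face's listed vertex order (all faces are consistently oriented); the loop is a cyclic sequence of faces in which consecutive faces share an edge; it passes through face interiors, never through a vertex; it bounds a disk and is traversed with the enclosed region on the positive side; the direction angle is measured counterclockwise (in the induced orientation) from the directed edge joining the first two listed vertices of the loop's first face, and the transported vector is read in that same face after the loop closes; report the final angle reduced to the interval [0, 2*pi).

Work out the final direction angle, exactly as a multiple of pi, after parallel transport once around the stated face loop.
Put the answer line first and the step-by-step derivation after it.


Answer: final direction angle = (4/3)*pi

enclosed vertex P0: corner angles sum to (4/3)*pi, defect = 2*pi - (4/3)*pi = (2/3)*pi
enclosed vertex P4: corner angles sum to (29/12)*pi, defect = 2*pi - (29/12)*pi = (-5/12)*pi
transport around the loop rotates by the sum of enclosed defects; add to the initial angle mod 2*pi
final angle = (13/12)*pi + pi/4 = (4/3)*pi (mod 2*pi)


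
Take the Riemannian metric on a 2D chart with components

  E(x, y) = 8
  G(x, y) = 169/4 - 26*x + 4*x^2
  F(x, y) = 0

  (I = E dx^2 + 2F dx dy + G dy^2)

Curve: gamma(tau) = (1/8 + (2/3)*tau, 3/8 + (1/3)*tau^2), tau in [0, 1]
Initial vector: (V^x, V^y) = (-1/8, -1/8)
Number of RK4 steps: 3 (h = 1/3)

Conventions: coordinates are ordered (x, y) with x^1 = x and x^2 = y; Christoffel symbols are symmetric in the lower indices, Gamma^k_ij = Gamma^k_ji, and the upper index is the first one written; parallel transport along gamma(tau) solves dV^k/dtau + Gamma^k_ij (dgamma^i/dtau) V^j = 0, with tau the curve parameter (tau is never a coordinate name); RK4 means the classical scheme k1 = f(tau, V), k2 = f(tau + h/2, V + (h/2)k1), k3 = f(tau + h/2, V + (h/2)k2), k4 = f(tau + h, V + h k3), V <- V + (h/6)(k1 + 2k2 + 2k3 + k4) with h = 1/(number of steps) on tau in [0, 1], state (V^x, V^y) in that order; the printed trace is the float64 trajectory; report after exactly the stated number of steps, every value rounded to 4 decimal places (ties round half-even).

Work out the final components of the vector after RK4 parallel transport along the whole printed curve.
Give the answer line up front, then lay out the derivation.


Answer: V^x = -0.0570, V^y = -0.1713

gamma'(tau) = (2/3, (2/3)*tau); f(tau, V)^k = -Gamma^k_ij(gamma(tau)) gamma'^i(tau) V^j; h = 1/3; intermediate values shown to 6 dp
curve data and Christoffel symbols at the stage parameters:
  tau = 0.000000: gamma = (0.125000, 0.375000), gamma' = (0.666667, 0.000000); Gamma_xxx = 0.000000, Gamma_xxy = 0.000000, Gamma_xyy = 1.562500, Gamma_yxx = 0.000000, Gamma_yxy = -0.320000, Gamma_yyy = 0.000000
  tau = 0.166667: gamma = (0.236111, 0.384259), gamma' = (0.666667, 0.111111); Gamma_xxx = 0.000000, Gamma_xxy = 0.000000, Gamma_xyy = 1.506944, Gamma_yxx = 0.000000, Gamma_yxy = -0.331797, Gamma_yyy = 0.000000
  tau = 0.333333: gamma = (0.347222, 0.412037), gamma' = (0.666667, 0.222222); Gamma_xxx = 0.000000, Gamma_xxy = 0.000000, Gamma_xyy = 1.451389, Gamma_yxx = 0.000000, Gamma_yxy = -0.344498, Gamma_yyy = 0.000000
  tau = 0.500000: gamma = (0.458333, 0.458333), gamma' = (0.666667, 0.333333); Gamma_xxx = 0.000000, Gamma_xxy = 0.000000, Gamma_xyy = 1.395833, Gamma_yxx = 0.000000, Gamma_yxy = -0.358209, Gamma_yyy = 0.000000
  tau = 0.666667: gamma = (0.569444, 0.523148), gamma' = (0.666667, 0.444444); Gamma_xxx = 0.000000, Gamma_xxy = 0.000000, Gamma_xyy = 1.340278, Gamma_yxx = 0.000000, Gamma_yxy = -0.373057, Gamma_yyy = 0.000000
  tau = 0.833333: gamma = (0.680556, 0.606481), gamma' = (0.666667, 0.555556); Gamma_xxx = 0.000000, Gamma_xxy = 0.000000, Gamma_xyy = 1.284722, Gamma_yxx = 0.000000, Gamma_yxy = -0.389189, Gamma_yyy = 0.000000
  tau = 1.000000: gamma = (0.791667, 0.708333), gamma' = (0.666667, 0.666667); Gamma_xxx = 0.000000, Gamma_xxy = 0.000000, Gamma_xyy = 1.229167, Gamma_yxx = 0.000000, Gamma_yxy = -0.406780, Gamma_yyy = 0.000000
step 0: V^x = -0.1250, V^y = -0.1250
step 1: k1 = (0.000000, -0.026667), k2 = (0.021674, -0.033241), k3 = (0.021857, -0.033350), k4 = (0.043902, -0.040273); V <- V + (h/6)(k1 + 2k2 + 2k3 + k4): V^x = -0.1177, V^y = -0.1361
step 2: k1 = (0.043902, -0.040274), k2 = (0.066456, -0.047292), k3 = (0.067000, -0.047122), k4 = (0.090439, -0.053576); V <- V + (h/6)(k1 + 2k2 + 2k3 + k4): V^x = -0.0954, V^y = -0.1518
step 3: k1 = (0.090437, -0.053582), k2 = (0.114735, -0.059084), k3 = (0.115389, -0.058446), k4 = (0.140374, -0.061905); V <- V + (h/6)(k1 + 2k2 + 2k3 + k4): V^x = -0.0570, V^y = -0.1713


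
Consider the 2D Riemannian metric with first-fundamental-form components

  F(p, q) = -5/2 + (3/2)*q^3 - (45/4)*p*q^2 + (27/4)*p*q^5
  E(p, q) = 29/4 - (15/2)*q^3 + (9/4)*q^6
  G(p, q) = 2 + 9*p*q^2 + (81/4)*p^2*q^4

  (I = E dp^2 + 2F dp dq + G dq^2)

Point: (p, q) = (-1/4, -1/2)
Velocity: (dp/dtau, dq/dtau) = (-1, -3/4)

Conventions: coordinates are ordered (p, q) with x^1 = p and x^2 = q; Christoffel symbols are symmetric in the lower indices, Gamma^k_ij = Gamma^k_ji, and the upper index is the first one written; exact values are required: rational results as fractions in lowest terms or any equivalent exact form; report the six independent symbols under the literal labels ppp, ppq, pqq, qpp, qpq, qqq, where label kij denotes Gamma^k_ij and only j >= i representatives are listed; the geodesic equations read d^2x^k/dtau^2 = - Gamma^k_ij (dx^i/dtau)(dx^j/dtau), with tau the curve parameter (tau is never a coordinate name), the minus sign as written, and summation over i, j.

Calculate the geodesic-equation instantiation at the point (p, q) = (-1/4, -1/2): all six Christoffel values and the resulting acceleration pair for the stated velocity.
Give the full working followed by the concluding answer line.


E = 2105/256, F = -989/512, G = 1553/1024 at the point
E_p = 0, E_q = -387/64, F_p = -387/128, F_q = -567/256, G_p = 207/128, G_q = 207/128
EG - F^2 = 8949/1024;  g^inv = (1024/8949) * [[1553/1024, 989/512], [989/512, 2105/256]]
first-kind symbols [ij,l] = (1/2)(d_i g_jl + d_j g_il - d_l g_ij): [pp,p] = E_p/2 = 0, [pp,q] = F_p - E_q/2 = 0, [pq,p] = E_q/2 = -387/128, [pq,q] = G_p/2 = 207/256, [qq,p] = F_q - G_p/2 = -387/128, [qq,q] = G_q/2 = 207/256
Gamma^p_ij = (G*[ij,p] - F*[ij,q])/(EG - F^2), Gamma^q_ij = (E*[ij,q] - F*[ij,p])/(EG - F^2)
Gamma_ppp = 0, Gamma_ppq = -1032/2983, Gamma_pqq = -1032/2983, Gamma_qpp = 0, Gamma_qpq = 276/2983, Gamma_qqq = 276/2983
d^2p/dtau^2 = -(Gamma_ppp*(-1)^2 + 2*Gamma_ppq*(-1)*(-3/4) + Gamma_pqq*(-3/4)^2) = 4257/5966
d^2q/dtau^2 = -(Gamma_qpp*(-1)^2 + 2*Gamma_qpq*(-1)*(-3/4) + Gamma_qqq*(-3/4)^2) = -2277/11932

Answer: Gamma_ppp = 0, Gamma_ppq = -1032/2983, Gamma_pqq = -1032/2983, Gamma_qpp = 0, Gamma_qpq = 276/2983, Gamma_qqq = 276/2983; accelerations (d^2p/dtau^2, d^2q/dtau^2) = (4257/5966, -2277/11932)


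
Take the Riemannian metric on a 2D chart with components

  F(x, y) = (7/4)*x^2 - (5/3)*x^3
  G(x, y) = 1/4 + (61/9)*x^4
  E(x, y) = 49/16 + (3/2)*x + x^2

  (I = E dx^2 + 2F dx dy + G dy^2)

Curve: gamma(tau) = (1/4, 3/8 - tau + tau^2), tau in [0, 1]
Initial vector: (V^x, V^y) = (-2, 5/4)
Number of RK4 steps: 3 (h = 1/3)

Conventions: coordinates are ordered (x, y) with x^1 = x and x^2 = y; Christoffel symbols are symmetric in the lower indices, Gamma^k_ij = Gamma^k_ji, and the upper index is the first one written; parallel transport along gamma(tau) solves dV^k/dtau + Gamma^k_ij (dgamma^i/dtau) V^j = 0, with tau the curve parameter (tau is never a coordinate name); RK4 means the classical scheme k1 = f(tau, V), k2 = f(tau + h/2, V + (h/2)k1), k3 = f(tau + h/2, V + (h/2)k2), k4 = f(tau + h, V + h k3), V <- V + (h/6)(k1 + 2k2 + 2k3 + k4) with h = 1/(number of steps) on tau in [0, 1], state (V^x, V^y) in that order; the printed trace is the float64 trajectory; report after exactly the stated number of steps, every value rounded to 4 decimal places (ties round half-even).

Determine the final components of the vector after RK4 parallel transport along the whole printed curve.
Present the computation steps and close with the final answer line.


gamma'(tau) = (0, -1 + 2*tau); f(tau, V)^k = -Gamma^k_ij(gamma(tau)) gamma'^i(tau) V^j; h = 1/3; intermediate values shown to 6 dp
curve data and Christoffel symbols at the stage parameters:
  tau = 0.000000: gamma = (0.250000, 0.375000), gamma' = (0.000000, -1.000000); Gamma_xxx = 0.238988, Gamma_xxy = -0.018372, Gamma_xyy = -0.060953, Gamma_yxx = 1.962503, Gamma_yxy = 0.771629, Gamma_yyy = 0.018372
  tau = 0.166667: gamma = (0.250000, 0.236111), gamma' = (0.000000, -0.666667); Gamma_xxx = 0.238988, Gamma_xxy = -0.018372, Gamma_xyy = -0.060953, Gamma_yxx = 1.962503, Gamma_yxy = 0.771629, Gamma_yyy = 0.018372
  tau = 0.333333: gamma = (0.250000, 0.152778), gamma' = (0.000000, -0.333333); Gamma_xxx = 0.238988, Gamma_xxy = -0.018372, Gamma_xyy = -0.060953, Gamma_yxx = 1.962503, Gamma_yxy = 0.771629, Gamma_yyy = 0.018372
  tau = 0.500000: gamma = (0.250000, 0.125000), gamma' = (0.000000, 0.000000); Gamma_xxx = 0.238988, Gamma_xxy = -0.018372, Gamma_xyy = -0.060953, Gamma_yxx = 1.962503, Gamma_yxy = 0.771629, Gamma_yyy = 0.018372
  tau = 0.666667: gamma = (0.250000, 0.152778), gamma' = (0.000000, 0.333333); Gamma_xxx = 0.238988, Gamma_xxy = -0.018372, Gamma_xyy = -0.060953, Gamma_yxx = 1.962503, Gamma_yxy = 0.771629, Gamma_yyy = 0.018372
  tau = 0.833333: gamma = (0.250000, 0.236111), gamma' = (0.000000, 0.666667); Gamma_xxx = 0.238988, Gamma_xxy = -0.018372, Gamma_xyy = -0.060953, Gamma_yxx = 1.962503, Gamma_yxy = 0.771629, Gamma_yyy = 0.018372
  tau = 1.000000: gamma = (0.250000, 0.375000), gamma' = (0.000000, 1.000000); Gamma_xxx = 0.238988, Gamma_xxy = -0.018372, Gamma_xyy = -0.060953, Gamma_yxx = 1.962503, Gamma_yxy = 0.771629, Gamma_yyy = 0.018372
step 0: V^x = -2.0000, V^y = 1.2500
step 1: k1 = (-0.039447, -1.520292), k2 = (-0.015921, -1.020014), k3 = (-0.019358, -1.016975), k4 = (-0.006222, -0.510500); V <- V + (h/6)(k1 + 2k2 + 2k3 + k4): V^x = -2.0065, V^y = 0.9108
step 2: k1 = (-0.006219, -0.510502), k2 = (0.000000, 0.000000), k3 = (0.000000, 0.000000), k4 = (0.006219, 0.510502); V <- V + (h/6)(k1 + 2k2 + 2k3 + k4): V^x = -2.0065, V^y = 0.9108
step 3: k1 = (0.006219, 0.510502), k2 = (0.015908, 1.019428), k3 = (0.019374, 1.017559), k4 = (0.039449, 1.520291); V <- V + (h/6)(k1 + 2k2 + 2k3 + k4): V^x = -2.0000, V^y = 1.2500

Answer: V^x = -2.0000, V^y = 1.2500


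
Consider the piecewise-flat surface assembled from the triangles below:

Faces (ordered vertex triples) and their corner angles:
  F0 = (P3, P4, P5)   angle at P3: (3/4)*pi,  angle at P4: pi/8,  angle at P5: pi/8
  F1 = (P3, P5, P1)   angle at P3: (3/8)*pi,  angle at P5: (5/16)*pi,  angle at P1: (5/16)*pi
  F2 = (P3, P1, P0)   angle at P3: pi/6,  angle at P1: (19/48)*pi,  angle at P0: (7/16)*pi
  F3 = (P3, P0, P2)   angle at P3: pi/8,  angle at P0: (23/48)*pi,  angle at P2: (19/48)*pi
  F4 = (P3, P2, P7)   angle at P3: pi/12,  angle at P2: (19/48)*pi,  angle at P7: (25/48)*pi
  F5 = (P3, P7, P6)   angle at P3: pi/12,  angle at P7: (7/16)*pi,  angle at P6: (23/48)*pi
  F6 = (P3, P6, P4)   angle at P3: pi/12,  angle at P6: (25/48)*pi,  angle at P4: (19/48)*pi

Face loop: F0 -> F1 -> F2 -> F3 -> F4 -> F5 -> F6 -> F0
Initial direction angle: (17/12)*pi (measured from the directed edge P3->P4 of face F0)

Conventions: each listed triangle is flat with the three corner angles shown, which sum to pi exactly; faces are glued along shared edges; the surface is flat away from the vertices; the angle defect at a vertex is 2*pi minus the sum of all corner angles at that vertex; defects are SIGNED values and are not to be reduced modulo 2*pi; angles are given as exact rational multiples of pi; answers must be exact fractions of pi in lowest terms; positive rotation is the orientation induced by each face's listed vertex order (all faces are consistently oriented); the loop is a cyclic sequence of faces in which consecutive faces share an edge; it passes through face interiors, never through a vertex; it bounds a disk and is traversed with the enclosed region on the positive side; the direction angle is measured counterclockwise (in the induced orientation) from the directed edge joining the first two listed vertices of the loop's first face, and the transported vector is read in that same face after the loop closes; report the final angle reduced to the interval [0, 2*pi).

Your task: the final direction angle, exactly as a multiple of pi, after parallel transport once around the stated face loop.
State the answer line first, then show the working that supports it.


Answer: final direction angle = (7/4)*pi

enclosed vertex P3: corner angles sum to (5/3)*pi, defect = 2*pi - (5/3)*pi = pi/3
the rotation equals the total enclosed defect, so the final angle is initial + defects (mod 2*pi)
final angle = (17/12)*pi + pi/3 = (7/4)*pi (mod 2*pi)


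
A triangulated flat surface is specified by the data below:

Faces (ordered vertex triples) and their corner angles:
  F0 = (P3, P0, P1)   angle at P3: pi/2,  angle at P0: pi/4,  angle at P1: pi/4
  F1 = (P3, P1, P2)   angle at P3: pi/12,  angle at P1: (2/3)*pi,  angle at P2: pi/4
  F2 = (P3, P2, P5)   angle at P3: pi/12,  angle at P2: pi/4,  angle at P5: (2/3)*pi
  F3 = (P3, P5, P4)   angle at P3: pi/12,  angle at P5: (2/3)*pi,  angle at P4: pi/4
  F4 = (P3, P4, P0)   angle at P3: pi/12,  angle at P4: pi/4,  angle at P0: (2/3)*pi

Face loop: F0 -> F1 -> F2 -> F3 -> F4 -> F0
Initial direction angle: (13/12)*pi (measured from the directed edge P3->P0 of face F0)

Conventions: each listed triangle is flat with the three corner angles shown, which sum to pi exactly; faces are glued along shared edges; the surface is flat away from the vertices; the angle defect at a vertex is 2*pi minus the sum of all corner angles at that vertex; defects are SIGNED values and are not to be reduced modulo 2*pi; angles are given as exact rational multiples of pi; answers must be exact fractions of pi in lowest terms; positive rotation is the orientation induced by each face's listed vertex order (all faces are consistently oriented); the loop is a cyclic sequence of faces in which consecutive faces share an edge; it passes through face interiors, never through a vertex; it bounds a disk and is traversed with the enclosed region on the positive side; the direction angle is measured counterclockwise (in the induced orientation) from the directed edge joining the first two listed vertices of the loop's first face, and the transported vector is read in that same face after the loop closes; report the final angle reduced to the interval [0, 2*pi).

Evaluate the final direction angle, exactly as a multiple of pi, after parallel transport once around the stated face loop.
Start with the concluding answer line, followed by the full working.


Answer: final direction angle = pi/4

enclosed vertex P3: corner angles sum to (5/6)*pi, defect = 2*pi - (5/6)*pi = (7/6)*pi
transport around the loop rotates by the sum of enclosed defects; add to the initial angle mod 2*pi
final angle = (13/12)*pi + (7/6)*pi = pi/4 (mod 2*pi)


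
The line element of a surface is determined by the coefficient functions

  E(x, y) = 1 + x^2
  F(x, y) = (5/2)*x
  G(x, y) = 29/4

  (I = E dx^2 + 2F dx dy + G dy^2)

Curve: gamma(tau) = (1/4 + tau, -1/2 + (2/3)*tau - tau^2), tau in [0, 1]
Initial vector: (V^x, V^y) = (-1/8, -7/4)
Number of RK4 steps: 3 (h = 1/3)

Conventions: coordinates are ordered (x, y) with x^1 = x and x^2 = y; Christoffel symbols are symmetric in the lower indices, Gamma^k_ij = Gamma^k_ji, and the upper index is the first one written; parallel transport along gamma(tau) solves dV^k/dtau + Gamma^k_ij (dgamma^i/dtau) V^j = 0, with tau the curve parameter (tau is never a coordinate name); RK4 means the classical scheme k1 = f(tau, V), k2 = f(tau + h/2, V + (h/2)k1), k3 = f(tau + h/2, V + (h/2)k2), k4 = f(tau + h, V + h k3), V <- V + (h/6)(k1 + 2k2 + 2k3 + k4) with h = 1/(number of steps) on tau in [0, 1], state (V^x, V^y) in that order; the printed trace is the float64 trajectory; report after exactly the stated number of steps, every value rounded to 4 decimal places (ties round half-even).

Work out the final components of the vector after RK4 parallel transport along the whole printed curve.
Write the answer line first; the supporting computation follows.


Answer: V^x = -0.1139, V^y = -1.7117

gamma'(tau) = (1, 2/3 - 2*tau); f(tau, V)^k = -Gamma^k_ij(gamma(tau)) gamma'^i(tau) V^j; h = 1/3; intermediate values shown to 6 dp
curve data and Christoffel symbols at the stage parameters:
  tau = 0.000000: gamma = (0.250000, -0.500000), gamma' = (1.000000, 0.666667); Gamma_xxx = 0.034188, Gamma_xxy = 0.000000, Gamma_xyy = 0.000000, Gamma_yxx = 0.341880, Gamma_yxy = 0.000000, Gamma_yyy = 0.000000
  tau = 0.166667: gamma = (0.416667, -0.416667), gamma' = (1.000000, 0.333333); Gamma_xxx = 0.056127, Gamma_xxy = 0.000000, Gamma_xyy = 0.000000, Gamma_yxx = 0.336763, Gamma_yxy = 0.000000, Gamma_yyy = 0.000000
  tau = 0.333333: gamma = (0.583333, -0.388889), gamma' = (1.000000, 0.000000); Gamma_xxx = 0.076853, Gamma_xxy = 0.000000, Gamma_xyy = 0.000000, Gamma_yxx = 0.329369, Gamma_yxy = 0.000000, Gamma_yyy = 0.000000
  tau = 0.500000: gamma = (0.750000, -0.416667), gamma' = (1.000000, -0.333333); Gamma_xxx = 0.096000, Gamma_xxy = 0.000000, Gamma_xyy = 0.000000, Gamma_yxx = 0.320000, Gamma_yxy = 0.000000, Gamma_yyy = 0.000000
  tau = 0.666667: gamma = (0.916667, -0.500000), gamma' = (1.000000, -0.666667); Gamma_xxx = 0.113305, Gamma_xxy = 0.000000, Gamma_xyy = 0.000000, Gamma_yxx = 0.309013, Gamma_yxy = 0.000000, Gamma_yyy = 0.000000
  tau = 0.833333: gamma = (1.083333, -0.638889), gamma' = (1.000000, -1.000000); Gamma_xxx = 0.128607, Gamma_xxy = 0.000000, Gamma_xyy = 0.000000, Gamma_yxx = 0.296785, Gamma_yxy = 0.000000, Gamma_yyy = 0.000000
  tau = 1.000000: gamma = (1.250000, -0.833333), gamma' = (1.000000, -1.333333); Gamma_xxx = 0.141844, Gamma_xxy = 0.000000, Gamma_xyy = 0.000000, Gamma_yxx = 0.283688, Gamma_yxy = 0.000000, Gamma_yyy = 0.000000
step 0: V^x = -0.1250, V^y = -1.7500
step 1: k1 = (0.004274, 0.042735), k2 = (0.006976, 0.041856), k3 = (0.006951, 0.041704), k4 = (0.009429, 0.040408); V <- V + (h/6)(k1 + 2k2 + 2k3 + k4): V^x = -0.1227, V^y = -1.7361
step 2: k1 = (0.009429, 0.040411), k2 = (0.011628, 0.038758), k3 = (0.011592, 0.038641), k4 = (0.013464, 0.036719); V <- V + (h/6)(k1 + 2k2 + 2k3 + k4): V^x = -0.1188, V^y = -1.7232
step 3: k1 = (0.013465, 0.036723), k2 = (0.014995, 0.034604), k3 = (0.014962, 0.034528), k4 = (0.016149, 0.032298); V <- V + (h/6)(k1 + 2k2 + 2k3 + k4): V^x = -0.1139, V^y = -1.7117


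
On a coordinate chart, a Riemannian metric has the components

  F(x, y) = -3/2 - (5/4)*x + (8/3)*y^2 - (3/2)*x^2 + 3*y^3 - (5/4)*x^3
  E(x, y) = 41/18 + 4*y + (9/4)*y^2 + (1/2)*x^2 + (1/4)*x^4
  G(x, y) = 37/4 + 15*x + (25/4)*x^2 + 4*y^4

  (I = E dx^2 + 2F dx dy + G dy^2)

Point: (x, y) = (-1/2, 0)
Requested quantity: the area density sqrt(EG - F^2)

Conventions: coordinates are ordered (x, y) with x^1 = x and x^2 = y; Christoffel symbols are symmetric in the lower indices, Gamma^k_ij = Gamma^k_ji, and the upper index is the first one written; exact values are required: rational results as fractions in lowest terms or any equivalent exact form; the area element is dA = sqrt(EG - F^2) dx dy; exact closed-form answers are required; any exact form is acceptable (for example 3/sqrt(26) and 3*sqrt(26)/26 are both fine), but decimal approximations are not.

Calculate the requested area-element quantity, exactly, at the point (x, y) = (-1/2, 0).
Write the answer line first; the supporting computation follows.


Answer: sqrt(EG - F^2) = sqrt(15701)/48

E = 1393/576, F = -35/32, G = 53/16; EG - F^2 = 15701/2304


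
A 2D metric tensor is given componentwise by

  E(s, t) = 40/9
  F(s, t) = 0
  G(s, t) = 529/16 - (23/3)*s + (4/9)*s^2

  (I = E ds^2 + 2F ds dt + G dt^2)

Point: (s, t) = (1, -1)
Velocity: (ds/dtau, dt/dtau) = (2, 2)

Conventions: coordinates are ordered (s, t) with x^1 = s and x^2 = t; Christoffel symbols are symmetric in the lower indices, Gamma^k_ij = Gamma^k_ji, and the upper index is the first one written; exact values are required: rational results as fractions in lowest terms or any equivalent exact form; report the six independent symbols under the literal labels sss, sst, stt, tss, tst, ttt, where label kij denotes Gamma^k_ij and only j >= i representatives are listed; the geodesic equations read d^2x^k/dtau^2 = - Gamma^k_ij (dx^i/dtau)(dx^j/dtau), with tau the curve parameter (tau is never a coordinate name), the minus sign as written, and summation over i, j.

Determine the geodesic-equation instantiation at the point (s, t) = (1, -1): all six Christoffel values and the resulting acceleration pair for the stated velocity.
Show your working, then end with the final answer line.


E = 40/9, F = 0, G = 3721/144 at the point
E_s = 0, E_t = 0, F_s = 0, F_t = 0, G_s = -61/9, G_t = 0
EG - F^2 = 18605/162;  g^inv = (162/18605) * [[3721/144, 0], [0, 40/9]]
first-kind symbols [ij,l] = (1/2)(d_i g_jl + d_j g_il - d_l g_ij): [ss,s] = E_s/2 = 0, [ss,t] = F_s - E_t/2 = 0, [st,s] = E_t/2 = 0, [st,t] = G_s/2 = -61/18, [tt,s] = F_t - G_s/2 = 61/18, [tt,t] = G_t/2 = 0
Gamma^s_ij = (G*[ij,s] - F*[ij,t])/(EG - F^2), Gamma^t_ij = (E*[ij,t] - F*[ij,s])/(EG - F^2)
Gamma_sss = 0, Gamma_sst = 0, Gamma_stt = 61/80, Gamma_tss = 0, Gamma_tst = -8/61, Gamma_ttt = 0
d^2s/dtau^2 = -(Gamma_sss*(2)^2 + 2*Gamma_sst*(2)*(2) + Gamma_stt*(2)^2) = -61/20
d^2t/dtau^2 = -(Gamma_tss*(2)^2 + 2*Gamma_tst*(2)*(2) + Gamma_ttt*(2)^2) = 64/61

Answer: Gamma_sss = 0, Gamma_sst = 0, Gamma_stt = 61/80, Gamma_tss = 0, Gamma_tst = -8/61, Gamma_ttt = 0; accelerations (d^2s/dtau^2, d^2t/dtau^2) = (-61/20, 64/61)


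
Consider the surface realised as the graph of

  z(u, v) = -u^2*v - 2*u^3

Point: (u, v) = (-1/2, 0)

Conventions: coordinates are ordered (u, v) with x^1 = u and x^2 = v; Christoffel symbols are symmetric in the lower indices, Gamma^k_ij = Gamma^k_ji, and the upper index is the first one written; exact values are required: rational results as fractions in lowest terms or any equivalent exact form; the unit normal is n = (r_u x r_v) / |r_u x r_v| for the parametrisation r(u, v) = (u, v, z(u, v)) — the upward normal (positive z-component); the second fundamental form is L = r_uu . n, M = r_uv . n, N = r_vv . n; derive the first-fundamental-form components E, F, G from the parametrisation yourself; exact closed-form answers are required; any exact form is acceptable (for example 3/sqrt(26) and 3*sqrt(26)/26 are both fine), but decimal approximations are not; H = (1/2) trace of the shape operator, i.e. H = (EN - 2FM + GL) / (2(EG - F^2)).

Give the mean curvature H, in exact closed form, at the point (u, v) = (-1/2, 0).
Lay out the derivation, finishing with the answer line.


z_u = -3/2, z_v = -1/4, z_uu = 6, z_uv = 1, z_vv = 0
E = 13/4, F = 3/8, G = 17/16; answer radicand W^2 = 53/16
unnormalised second-form numerators: l = 6, m = 1, n = 0; L = l/sqrt(53/16), and similarly M = m/sqrt(W^2), N = n/sqrt(W^2)
H = (E*n - 2*F*m + G*l) / (2*(EG - F^2)*sqrt(W^2)); E*n - 2*F*m + G*l = 45/8, EG - F^2 = 53/16, so H = (45/53)/sqrt(53/16)

Answer: H = 180*sqrt(53)/2809


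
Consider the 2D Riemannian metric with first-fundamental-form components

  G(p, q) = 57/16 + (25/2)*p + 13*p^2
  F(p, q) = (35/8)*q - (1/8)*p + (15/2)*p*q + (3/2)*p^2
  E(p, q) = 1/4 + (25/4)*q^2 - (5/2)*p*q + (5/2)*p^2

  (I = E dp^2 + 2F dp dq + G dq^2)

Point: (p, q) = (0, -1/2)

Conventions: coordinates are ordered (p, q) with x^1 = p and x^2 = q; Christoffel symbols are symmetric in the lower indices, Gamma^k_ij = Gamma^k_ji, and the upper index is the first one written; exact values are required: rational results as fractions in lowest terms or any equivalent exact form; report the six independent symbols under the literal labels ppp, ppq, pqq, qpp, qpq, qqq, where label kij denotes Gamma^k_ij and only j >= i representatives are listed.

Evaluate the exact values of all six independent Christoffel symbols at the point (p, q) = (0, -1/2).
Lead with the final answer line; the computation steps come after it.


Answer: Gamma_ppp = 75/214, Gamma_ppq = 325/214, Gamma_pqq = -855/214, Gamma_qpp = 1/214, Gamma_qpq = 575/214, Gamma_qqq = -525/214

E = 29/16, F = -35/16, G = 57/16 at the point
E_p = 5/4, E_q = -25/4, F_p = -31/8, F_q = 35/8, G_p = 25/2, G_q = 0
EG - F^2 = 107/64;  g^inv = (64/107) * [[57/16, 35/16], [35/16, 29/16]]
first-kind symbols [ij,l] = (1/2)(d_i g_jl + d_j g_il - d_l g_ij): [pp,p] = E_p/2 = 5/8, [pp,q] = F_p - E_q/2 = -3/4, [pq,p] = E_q/2 = -25/8, [pq,q] = G_p/2 = 25/4, [qq,p] = F_q - G_p/2 = -15/8, [qq,q] = G_q/2 = 0
Gamma^p_ij = (G*[ij,p] - F*[ij,q])/(EG - F^2), Gamma^q_ij = (E*[ij,q] - F*[ij,p])/(EG - F^2)


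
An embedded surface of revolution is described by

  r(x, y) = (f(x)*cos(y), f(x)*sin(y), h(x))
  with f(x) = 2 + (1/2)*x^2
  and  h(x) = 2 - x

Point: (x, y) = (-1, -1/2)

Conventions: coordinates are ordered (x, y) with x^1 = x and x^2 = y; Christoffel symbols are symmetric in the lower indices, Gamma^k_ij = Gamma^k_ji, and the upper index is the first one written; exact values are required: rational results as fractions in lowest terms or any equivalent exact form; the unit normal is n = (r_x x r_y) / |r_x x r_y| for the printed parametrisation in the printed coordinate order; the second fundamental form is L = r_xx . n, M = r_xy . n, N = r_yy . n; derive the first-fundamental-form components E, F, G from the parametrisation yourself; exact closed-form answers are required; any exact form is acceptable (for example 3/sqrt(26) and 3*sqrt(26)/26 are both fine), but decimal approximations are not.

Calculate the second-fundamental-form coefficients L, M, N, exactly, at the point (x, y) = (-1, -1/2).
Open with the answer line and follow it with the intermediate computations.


Answer: L = sqrt(2)/2, M = 0, N = -5*sqrt(2)/4

f = 5/2, f' = -1, f'' = 1, h' = -1, h'' = 0
E = 2, F = 0, G = 25/4; answer radicand W^2 = 2
unnormalised second-form numerators: l = 1, m = 0, n = -5/2; L = l/sqrt(2), and similarly M = m/sqrt(W^2), N = n/sqrt(W^2)


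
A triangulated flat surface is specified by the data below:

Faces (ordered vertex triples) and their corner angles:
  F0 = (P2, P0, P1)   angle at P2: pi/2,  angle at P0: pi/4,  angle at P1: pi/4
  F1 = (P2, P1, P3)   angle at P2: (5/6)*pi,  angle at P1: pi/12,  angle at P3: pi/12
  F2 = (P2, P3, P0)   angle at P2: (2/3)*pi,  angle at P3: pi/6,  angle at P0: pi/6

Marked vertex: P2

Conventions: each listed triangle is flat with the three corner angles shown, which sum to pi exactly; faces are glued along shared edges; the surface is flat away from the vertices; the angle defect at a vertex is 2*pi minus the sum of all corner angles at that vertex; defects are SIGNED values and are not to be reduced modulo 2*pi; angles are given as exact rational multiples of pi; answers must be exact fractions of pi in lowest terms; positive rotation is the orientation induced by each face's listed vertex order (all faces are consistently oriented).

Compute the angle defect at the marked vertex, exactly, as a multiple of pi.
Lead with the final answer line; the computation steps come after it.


Answer: defect(P2) = 0

Sum of corner angles at P2: 2*pi
defect = 2*pi - 2*pi


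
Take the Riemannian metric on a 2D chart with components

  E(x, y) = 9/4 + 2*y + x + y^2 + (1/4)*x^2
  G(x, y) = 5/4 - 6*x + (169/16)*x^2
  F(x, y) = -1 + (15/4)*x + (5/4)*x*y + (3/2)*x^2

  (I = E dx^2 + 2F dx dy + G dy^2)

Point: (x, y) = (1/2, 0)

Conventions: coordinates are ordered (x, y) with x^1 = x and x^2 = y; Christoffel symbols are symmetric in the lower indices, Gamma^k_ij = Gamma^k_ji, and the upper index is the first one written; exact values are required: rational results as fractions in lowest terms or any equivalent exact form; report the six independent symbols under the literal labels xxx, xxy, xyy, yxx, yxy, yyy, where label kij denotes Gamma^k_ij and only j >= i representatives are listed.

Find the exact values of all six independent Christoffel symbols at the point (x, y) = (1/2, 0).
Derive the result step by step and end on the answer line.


E = 45/16, F = 5/4, G = 57/64 at the point
E_x = 5/4, E_y = 2, F_x = 21/4, F_y = 5/8, G_x = 73/16, G_y = 0
EG - F^2 = 965/1024;  g^inv = (1024/965) * [[57/64, -5/4], [-5/4, 45/16]]
first-kind symbols [ij,l] = (1/2)(d_i g_jl + d_j g_il - d_l g_ij): [xx,x] = E_x/2 = 5/8, [xx,y] = F_x - E_y/2 = 17/4, [xy,x] = E_y/2 = 1, [xy,y] = G_x/2 = 73/32, [yy,x] = F_y - G_x/2 = -53/32, [yy,y] = G_y/2 = 0
Gamma^x_ij = (G*[ij,x] - F*[ij,y])/(EG - F^2), Gamma^y_ij = (E*[ij,y] - F*[ij,x])/(EG - F^2)

Answer: Gamma_xxx = -974/193, Gamma_xxy = -2008/965, Gamma_xyy = -3021/1930, Gamma_yxx = 2288/193, Gamma_yxy = 1058/193, Gamma_yyy = 424/193


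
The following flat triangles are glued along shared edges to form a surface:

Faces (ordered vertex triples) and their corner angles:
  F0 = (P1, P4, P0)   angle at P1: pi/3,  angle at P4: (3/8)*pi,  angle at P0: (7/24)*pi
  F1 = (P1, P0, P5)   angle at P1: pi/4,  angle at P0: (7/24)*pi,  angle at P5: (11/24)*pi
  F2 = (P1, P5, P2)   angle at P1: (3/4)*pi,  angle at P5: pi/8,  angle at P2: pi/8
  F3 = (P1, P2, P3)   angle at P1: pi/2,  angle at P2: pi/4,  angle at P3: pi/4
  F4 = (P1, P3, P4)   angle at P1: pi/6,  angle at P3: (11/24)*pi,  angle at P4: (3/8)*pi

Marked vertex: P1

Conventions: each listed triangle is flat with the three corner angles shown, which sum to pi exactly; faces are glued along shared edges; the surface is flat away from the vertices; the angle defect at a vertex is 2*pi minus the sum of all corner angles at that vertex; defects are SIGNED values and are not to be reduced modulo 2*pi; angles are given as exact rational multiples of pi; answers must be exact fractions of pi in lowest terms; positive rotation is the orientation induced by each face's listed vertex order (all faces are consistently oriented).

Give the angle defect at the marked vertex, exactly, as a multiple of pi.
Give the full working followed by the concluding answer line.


Sum of corner angles at P1: 2*pi
defect = 2*pi - 2*pi

Answer: defect(P1) = 0


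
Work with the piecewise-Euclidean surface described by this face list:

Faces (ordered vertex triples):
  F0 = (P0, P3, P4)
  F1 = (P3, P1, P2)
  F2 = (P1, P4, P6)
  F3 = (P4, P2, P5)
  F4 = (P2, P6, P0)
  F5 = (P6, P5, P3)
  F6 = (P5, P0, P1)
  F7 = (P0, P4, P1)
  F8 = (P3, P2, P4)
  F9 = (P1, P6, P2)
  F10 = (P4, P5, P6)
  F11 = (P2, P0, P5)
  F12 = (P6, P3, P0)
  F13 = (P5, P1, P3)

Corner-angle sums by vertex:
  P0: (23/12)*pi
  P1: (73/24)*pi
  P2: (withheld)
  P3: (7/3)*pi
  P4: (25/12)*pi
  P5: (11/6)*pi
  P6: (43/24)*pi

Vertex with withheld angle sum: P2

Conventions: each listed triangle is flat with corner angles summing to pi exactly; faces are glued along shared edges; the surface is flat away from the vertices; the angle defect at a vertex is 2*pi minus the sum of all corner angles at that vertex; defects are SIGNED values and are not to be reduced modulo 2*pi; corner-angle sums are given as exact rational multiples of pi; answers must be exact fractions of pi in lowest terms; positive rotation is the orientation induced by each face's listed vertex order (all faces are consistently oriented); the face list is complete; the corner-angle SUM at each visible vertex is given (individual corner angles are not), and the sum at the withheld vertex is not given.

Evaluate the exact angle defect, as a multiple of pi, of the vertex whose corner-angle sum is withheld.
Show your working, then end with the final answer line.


V = 7, E = 21, F = 14; chi = V - E + F = 0
Gauss-Bonnet: total defect = 2*pi*chi = 0; visible defects sum to -pi

Answer: defect(P2) = pi


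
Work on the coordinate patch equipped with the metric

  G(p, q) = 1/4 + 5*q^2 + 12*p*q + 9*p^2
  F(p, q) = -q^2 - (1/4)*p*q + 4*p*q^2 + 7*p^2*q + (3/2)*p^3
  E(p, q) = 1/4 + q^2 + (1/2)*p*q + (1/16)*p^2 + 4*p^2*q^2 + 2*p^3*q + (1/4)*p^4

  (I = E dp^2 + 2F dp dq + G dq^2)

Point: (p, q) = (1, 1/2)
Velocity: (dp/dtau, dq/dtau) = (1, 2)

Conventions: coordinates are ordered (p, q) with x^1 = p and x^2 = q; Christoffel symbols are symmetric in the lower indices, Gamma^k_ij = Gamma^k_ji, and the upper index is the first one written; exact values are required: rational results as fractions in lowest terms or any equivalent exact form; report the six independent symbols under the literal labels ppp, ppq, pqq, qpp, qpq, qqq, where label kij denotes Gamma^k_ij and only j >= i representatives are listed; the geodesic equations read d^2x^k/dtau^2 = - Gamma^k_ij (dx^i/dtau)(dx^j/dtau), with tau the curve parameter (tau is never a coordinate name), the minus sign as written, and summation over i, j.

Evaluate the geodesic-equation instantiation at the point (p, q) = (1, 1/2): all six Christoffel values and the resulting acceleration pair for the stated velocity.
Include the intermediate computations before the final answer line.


E = 49/16, F = 45/8, G = 33/2 at the point
E_p = 51/8, E_q = 15/2, F_p = 99/8, F_q = 39/4, G_p = 24, G_q = 17
EG - F^2 = 1209/64;  g^inv = (64/1209) * [[33/2, -45/8], [-45/8, 49/16]]
first-kind symbols [ij,l] = (1/2)(d_i g_jl + d_j g_il - d_l g_ij): [pp,p] = E_p/2 = 51/16, [pp,q] = F_p - E_q/2 = 69/8, [pq,p] = E_q/2 = 15/4, [pq,q] = G_p/2 = 12, [qq,p] = F_q - G_p/2 = -9/4, [qq,q] = G_q/2 = 17/2
Gamma^p_ij = (G*[ij,p] - F*[ij,q])/(EG - F^2), Gamma^q_ij = (E*[ij,q] - F*[ij,p])/(EG - F^2)
Gamma_ppp = 87/403, Gamma_ppq = -120/403, Gamma_pqq = -1812/403, Gamma_qpp = 181/403, Gamma_qpq = 334/403, Gamma_qqq = 2476/1209
d^2p/dtau^2 = -(Gamma_ppp*(1)^2 + 2*Gamma_ppq*(1)*(2) + Gamma_pqq*(2)^2) = 7641/403
d^2q/dtau^2 = -(Gamma_qpp*(1)^2 + 2*Gamma_qpq*(1)*(2) + Gamma_qqq*(2)^2) = -14455/1209

Answer: Gamma_ppp = 87/403, Gamma_ppq = -120/403, Gamma_pqq = -1812/403, Gamma_qpp = 181/403, Gamma_qpq = 334/403, Gamma_qqq = 2476/1209; accelerations (d^2p/dtau^2, d^2q/dtau^2) = (7641/403, -14455/1209)


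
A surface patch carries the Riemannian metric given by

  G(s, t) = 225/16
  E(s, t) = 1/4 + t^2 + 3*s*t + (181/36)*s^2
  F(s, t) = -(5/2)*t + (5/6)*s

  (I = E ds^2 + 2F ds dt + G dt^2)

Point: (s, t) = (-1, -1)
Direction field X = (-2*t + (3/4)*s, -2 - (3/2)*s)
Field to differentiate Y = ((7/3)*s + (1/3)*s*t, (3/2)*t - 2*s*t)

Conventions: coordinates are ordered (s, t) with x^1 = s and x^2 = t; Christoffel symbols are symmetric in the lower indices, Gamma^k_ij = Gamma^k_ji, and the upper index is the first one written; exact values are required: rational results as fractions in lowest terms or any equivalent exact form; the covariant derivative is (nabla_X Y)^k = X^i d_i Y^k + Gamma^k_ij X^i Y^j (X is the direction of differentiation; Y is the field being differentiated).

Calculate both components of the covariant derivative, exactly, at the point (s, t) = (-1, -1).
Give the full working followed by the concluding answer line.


E = 167/18, F = 5/3, G = 225/16 at the point
E_s = -235/18, E_t = -5, F_s = 5/6, F_t = -5/2, G_s = 0, G_t = 0
EG - F^2 = 36775/288;  g^inv = (288/36775) * [[225/16, -5/3], [-5/3, 167/18]]
first-kind symbols [ij,l] = (1/2)(d_i g_jl + d_j g_il - d_l g_ij): [ss,s] = E_s/2 = -235/36, [ss,t] = F_s - E_t/2 = 10/3, [st,s] = E_t/2 = -5/2, [st,t] = G_s/2 = 0, [tt,s] = F_t - G_s/2 = -5/2, [tt,t] = G_t/2 = 0
Gamma^s_ij = (G*[ij,s] - F*[ij,t])/(EG - F^2), Gamma^t_ij = (E*[ij,t] - F*[ij,s])/(EG - F^2)
Gamma_sss = -2243/2942, Gamma_sst = -405/1471, Gamma_stt = -405/1471, Gamma_tss = 2408/7355, Gamma_tst = 48/1471, Gamma_ttt = 48/1471
X = (5/4, -1/2), Y = (-2, -7/2) at the point

Answer: (nabla_X Y)^s = 177229/35304, (nabla_X Y)^t = -715/5884
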